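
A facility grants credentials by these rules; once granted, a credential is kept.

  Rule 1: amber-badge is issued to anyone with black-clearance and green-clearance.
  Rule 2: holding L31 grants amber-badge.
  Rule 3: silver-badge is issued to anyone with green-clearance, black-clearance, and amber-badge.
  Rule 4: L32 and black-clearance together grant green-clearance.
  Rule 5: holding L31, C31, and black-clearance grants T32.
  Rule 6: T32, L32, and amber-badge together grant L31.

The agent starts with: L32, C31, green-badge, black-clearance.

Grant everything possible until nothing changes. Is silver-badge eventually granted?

Holding L32 and black-clearance grants green-clearance (Rule 4).
Holding black-clearance and green-clearance grants amber-badge (Rule 1).
Holding green-clearance, black-clearance, and amber-badge grants silver-badge (Rule 3).

Yes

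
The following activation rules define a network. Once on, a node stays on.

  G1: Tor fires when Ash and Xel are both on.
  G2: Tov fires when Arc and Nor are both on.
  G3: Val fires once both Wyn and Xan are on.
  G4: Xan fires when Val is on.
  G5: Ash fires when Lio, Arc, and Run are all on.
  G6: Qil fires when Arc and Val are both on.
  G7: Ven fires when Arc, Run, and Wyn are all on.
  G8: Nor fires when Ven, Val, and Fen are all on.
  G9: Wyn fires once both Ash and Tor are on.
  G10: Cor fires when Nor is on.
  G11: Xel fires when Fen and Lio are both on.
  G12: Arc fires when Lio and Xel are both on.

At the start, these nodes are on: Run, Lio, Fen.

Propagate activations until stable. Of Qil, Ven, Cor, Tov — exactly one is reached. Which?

Ven

Fen and Lio are on, so Xel fires (G11).
G12: Lio and Xel on → Arc on.
G5: Lio, Arc, and Run on → Ash on.
G1: Ash and Xel on → Tor on.
Ash and Tor are on, so Wyn fires (G9).
G7: Arc, Run, and Wyn on → Ven on.
Tov would need Arc and Nor (G2), but Nor never turns on. Qil would need Arc and Val (G6), but Val never turns on. Cor would need Nor (G10), but Nor never turns on.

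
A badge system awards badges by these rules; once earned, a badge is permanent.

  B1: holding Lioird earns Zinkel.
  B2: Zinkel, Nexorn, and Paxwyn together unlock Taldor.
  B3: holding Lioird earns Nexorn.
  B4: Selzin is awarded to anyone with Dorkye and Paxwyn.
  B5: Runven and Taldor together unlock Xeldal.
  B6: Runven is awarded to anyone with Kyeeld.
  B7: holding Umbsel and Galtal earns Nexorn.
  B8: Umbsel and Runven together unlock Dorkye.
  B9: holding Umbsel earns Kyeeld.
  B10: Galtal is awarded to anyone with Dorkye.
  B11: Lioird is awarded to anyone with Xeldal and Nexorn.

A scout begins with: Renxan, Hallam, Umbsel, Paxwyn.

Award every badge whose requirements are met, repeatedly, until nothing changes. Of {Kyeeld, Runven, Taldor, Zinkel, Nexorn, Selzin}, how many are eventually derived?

4

With Umbsel, Kyeeld is earned (B9).
With Kyeeld, Runven is earned (B6).
With Umbsel and Runven, Dorkye is earned (B8).
With Dorkye and Paxwyn, Selzin is earned (B4).
With Dorkye, Galtal is earned (B10).
With Umbsel and Galtal, Nexorn is earned (B7).
Kyeeld: reached.
Runven: reached.
Taldor would need Zinkel, Nexorn, and Paxwyn (B2), but Zinkel is never earned.
Zinkel would need Lioird (B1), but Lioird is never earned.
Nexorn: reached.
Selzin: reached.
Reached: Kyeeld, Runven, Nexorn, and Selzin — 4 of the 6.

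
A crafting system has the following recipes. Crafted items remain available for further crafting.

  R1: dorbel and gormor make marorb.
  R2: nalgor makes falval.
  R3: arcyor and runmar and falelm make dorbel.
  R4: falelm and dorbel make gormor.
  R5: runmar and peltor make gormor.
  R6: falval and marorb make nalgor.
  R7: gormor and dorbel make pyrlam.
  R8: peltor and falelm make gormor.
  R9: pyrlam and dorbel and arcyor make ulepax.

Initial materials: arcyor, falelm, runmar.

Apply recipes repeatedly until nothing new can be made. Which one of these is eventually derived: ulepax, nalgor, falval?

ulepax

Using R3, arcyor, runmar, and falelm make dorbel.
Using R4, falelm and dorbel make gormor.
Using R7, gormor and dorbel make pyrlam.
Using R9, pyrlam, dorbel, and arcyor make ulepax.
falval would need nalgor (R2), but nalgor is never obtained. nalgor would need falval and marorb (R6), but falval is never obtained.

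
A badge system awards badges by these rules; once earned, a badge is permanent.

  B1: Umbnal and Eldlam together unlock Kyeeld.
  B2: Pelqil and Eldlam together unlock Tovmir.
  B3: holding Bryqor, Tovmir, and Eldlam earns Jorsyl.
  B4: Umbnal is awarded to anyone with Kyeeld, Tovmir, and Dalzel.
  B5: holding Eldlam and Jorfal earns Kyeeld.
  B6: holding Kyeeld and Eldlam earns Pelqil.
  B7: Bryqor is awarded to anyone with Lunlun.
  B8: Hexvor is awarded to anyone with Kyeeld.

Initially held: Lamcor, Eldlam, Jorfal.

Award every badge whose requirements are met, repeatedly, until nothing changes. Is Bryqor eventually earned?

No

Bryqor would need Lunlun (B7), but Lunlun is never earned.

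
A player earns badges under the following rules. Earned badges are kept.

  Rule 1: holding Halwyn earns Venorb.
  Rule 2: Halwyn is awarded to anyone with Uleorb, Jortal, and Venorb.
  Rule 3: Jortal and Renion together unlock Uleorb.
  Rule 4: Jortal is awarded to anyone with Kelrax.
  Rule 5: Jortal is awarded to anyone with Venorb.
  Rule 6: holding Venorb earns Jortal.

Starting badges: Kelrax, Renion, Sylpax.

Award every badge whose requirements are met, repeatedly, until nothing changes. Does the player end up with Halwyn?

Halwyn would need Uleorb, Jortal, and Venorb (Rule 2), but Venorb is never earned.

No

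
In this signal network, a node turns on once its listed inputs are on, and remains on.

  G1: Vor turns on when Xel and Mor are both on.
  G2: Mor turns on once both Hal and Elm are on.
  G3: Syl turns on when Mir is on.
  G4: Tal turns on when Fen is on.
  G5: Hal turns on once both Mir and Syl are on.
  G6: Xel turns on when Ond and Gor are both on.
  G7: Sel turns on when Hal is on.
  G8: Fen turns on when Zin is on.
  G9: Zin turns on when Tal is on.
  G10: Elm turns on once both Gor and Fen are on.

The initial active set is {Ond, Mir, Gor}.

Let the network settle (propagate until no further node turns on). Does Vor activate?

Vor would need Xel and Mor (G1), but Mor never turns on.

No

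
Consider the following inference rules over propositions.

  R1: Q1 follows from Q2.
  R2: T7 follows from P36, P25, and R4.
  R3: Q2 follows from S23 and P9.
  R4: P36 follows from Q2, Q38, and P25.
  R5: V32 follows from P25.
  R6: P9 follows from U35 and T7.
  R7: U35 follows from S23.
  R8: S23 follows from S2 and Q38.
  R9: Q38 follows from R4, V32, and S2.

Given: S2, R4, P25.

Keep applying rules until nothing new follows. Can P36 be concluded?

No

P36 would need Q2, Q38, and P25 (R4), but Q2 is never established.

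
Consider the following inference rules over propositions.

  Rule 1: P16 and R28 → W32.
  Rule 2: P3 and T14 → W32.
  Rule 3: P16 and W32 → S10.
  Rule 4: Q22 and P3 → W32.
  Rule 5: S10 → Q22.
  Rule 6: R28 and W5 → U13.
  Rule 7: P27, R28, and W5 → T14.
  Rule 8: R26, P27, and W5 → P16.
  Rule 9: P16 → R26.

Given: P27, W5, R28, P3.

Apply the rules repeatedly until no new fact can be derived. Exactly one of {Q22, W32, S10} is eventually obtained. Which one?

W32

From P27, R28, and W5, Rule 7 gives T14.
From P3 and T14, Rule 2 gives W32.
Q22 would need S10 (Rule 5), but S10 is never established. S10 would need P16 and W32 (Rule 3), but P16 is never established.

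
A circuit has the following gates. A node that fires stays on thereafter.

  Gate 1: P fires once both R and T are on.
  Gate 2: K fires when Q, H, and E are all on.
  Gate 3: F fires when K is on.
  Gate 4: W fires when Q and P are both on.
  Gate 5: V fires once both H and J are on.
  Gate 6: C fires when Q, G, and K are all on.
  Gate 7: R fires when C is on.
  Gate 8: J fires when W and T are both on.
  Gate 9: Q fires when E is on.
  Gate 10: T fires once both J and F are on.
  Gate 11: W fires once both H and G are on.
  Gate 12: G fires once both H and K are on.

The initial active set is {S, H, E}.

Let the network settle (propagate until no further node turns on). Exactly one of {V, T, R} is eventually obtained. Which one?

Gate 9: E on → Q on.
Gate 2: Q, H, and E on → K on.
H and K are on, so G fires (Gate 12).
Gate 6: Q, G, and K on → C on.
Gate 7: C on → R on.
V would need H and J (Gate 5), but J never turns on. T would need J and F (Gate 10), but J never turns on.

R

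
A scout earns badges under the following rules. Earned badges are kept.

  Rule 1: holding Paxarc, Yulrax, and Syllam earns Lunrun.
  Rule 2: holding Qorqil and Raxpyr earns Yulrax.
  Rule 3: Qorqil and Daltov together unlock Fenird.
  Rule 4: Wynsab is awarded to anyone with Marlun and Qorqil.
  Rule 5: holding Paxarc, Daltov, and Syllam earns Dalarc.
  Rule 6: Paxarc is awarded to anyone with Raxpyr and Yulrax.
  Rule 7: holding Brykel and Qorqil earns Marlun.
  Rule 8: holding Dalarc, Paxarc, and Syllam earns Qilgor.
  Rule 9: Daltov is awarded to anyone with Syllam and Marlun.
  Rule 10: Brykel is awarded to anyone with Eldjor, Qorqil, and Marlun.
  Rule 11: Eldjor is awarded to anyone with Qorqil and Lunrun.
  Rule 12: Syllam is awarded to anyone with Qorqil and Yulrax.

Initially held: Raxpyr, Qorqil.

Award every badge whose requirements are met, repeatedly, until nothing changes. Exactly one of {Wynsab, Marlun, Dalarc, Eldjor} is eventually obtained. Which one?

Eldjor

With Qorqil and Raxpyr, Yulrax is earned (Rule 2).
With Qorqil and Yulrax, Syllam is earned (Rule 12).
With Raxpyr and Yulrax, Paxarc is earned (Rule 6).
With Paxarc, Yulrax, and Syllam, Lunrun is earned (Rule 1).
With Qorqil and Lunrun, Eldjor is earned (Rule 11).
Dalarc would need Paxarc, Daltov, and Syllam (Rule 5), but Daltov is never earned. Marlun would need Brykel and Qorqil (Rule 7), but Brykel is never earned. Wynsab would need Marlun and Qorqil (Rule 4), but Marlun is never earned.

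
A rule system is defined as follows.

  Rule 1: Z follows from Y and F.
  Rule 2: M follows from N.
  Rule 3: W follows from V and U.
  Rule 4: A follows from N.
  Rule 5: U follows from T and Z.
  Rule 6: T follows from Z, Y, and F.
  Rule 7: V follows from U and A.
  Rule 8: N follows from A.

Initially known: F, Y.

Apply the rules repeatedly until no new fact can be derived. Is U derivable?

Y and F hold, so Z follows (Rule 1).
From Z, Y, and F, Rule 6 gives T.
From T and Z, Rule 5 gives U.

Yes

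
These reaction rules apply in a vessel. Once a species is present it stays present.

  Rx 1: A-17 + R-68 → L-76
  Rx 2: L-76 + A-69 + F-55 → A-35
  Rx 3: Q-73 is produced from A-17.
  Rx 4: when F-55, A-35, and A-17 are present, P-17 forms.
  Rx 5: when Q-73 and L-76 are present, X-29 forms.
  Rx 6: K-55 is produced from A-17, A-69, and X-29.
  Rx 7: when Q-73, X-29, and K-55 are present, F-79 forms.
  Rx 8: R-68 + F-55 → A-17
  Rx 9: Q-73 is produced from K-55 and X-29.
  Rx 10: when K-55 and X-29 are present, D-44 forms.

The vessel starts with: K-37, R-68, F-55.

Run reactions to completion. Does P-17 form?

No

P-17 would need F-55, A-35, and A-17 (Rx 4), but A-35 never forms.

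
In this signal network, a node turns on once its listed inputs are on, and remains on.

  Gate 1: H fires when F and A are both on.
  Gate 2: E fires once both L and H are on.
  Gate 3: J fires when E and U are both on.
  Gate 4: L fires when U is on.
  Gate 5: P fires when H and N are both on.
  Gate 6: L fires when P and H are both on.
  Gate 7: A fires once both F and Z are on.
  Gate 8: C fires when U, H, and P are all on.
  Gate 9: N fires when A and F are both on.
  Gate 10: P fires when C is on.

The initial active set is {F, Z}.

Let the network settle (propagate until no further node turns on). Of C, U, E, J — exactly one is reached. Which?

Gate 7: F and Z on → A on.
A and F are on, so N fires (Gate 9).
F and A are on, so H fires (Gate 1).
Gate 5: H and N on → P on.
Gate 6: P and H on → L on.
Gate 2: L and H on → E on.
C would need U, H, and P (Gate 8), but U never turns on. J would need E and U (Gate 3), but U never turns on. No rule produces U, and it is not given.

E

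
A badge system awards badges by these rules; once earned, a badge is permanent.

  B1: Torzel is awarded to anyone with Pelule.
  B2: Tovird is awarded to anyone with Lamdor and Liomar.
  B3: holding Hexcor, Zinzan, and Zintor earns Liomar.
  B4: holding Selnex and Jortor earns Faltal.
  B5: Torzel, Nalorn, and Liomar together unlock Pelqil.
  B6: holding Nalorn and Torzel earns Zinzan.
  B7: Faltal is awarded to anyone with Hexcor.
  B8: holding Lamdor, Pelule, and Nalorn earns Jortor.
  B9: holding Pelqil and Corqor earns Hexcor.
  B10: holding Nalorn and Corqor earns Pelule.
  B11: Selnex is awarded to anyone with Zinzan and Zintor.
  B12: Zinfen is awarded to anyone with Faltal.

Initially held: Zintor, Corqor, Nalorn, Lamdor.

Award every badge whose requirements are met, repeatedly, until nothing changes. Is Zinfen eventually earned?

Yes

With Nalorn and Corqor, Pelule is earned (B10).
With Lamdor, Pelule, and Nalorn, Jortor is earned (B8).
With Pelule, Torzel is earned (B1).
With Nalorn and Torzel, Zinzan is earned (B6).
With Zinzan and Zintor, Selnex is earned (B11).
With Selnex and Jortor, Faltal is earned (B4).
With Faltal, Zinfen is earned (B12).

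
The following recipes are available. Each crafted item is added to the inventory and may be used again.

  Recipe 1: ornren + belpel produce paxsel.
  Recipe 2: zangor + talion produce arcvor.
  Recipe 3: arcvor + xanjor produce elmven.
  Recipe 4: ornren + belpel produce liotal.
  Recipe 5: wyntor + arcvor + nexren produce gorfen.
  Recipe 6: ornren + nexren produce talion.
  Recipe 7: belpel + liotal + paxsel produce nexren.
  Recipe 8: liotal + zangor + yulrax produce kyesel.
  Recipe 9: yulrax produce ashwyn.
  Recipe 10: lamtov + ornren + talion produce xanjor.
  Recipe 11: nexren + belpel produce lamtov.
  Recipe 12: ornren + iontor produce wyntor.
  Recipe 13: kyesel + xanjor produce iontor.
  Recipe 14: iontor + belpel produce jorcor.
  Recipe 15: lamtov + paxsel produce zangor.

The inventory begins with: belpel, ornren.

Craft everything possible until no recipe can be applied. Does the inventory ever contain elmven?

Yes

Using Recipe 1, ornren and belpel make paxsel.
ornren + belpel → liotal (Recipe 4).
Using Recipe 7, belpel, liotal, and paxsel make nexren.
Using Recipe 6, ornren and nexren make talion.
nexren + belpel → lamtov (Recipe 11).
lamtov + paxsel → zangor (Recipe 15).
lamtov + ornren + talion → xanjor (Recipe 10).
Using Recipe 2, zangor and talion make arcvor.
Using Recipe 3, arcvor and xanjor make elmven.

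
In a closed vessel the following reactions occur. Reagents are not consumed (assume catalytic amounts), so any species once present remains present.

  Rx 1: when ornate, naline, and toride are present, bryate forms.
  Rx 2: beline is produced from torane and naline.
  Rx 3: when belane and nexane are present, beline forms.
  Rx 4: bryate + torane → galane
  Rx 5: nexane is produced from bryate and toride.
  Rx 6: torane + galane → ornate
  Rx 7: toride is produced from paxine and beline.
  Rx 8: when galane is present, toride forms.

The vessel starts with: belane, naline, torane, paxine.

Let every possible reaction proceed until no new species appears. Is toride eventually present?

Yes

torane and naline present → beline forms (Rx 2).
paxine and beline present → toride forms (Rx 7).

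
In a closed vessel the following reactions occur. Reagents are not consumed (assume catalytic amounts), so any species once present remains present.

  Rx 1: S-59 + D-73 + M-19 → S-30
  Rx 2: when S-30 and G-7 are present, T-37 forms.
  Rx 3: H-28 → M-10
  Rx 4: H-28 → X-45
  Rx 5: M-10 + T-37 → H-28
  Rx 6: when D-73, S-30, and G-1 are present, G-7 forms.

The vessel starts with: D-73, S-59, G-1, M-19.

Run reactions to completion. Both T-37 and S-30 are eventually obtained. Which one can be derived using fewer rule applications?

S-30

S-30: S-59, D-73, and M-19 present → S-30 forms (Rx 1). [1 rule application]
T-37: S-59, D-73, and M-19 present → S-30 forms (Rx 1). D-73, S-30, and G-1 present → G-7 forms (Rx 6). S-30 and G-7 present → T-37 forms (Rx 2). [3 rule applications]
S-30 needs fewer.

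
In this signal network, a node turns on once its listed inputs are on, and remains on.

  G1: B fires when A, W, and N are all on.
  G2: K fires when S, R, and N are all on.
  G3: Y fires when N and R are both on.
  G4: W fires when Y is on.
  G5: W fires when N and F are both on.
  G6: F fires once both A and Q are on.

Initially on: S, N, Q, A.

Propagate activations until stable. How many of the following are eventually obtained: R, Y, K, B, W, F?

3

A and Q are on, so F fires (G6).
N and F are on, so W fires (G5).
G1: A, W, and N on → B on.
No rule produces R, and it is not given.
Y would need N and R (G3), but R never turns on.
K would need S, R, and N (G2), but R never turns on.
B: reached.
W: reached.
F: reached.
Reached: B, W, and F — 3 of the 6.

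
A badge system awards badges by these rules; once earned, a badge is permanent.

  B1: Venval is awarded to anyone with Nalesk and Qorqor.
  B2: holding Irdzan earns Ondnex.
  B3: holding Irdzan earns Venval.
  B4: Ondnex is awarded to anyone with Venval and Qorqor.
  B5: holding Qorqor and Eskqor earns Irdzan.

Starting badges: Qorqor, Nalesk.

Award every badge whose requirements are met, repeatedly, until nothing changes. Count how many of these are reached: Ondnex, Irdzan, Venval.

2

With Nalesk and Qorqor, Venval is earned (B1).
With Venval and Qorqor, Ondnex is earned (B4).
Ondnex: reached.
Irdzan would need Qorqor and Eskqor (B5), but Eskqor is never earned.
Venval: reached.
Reached: Ondnex and Venval — 2 of the 3.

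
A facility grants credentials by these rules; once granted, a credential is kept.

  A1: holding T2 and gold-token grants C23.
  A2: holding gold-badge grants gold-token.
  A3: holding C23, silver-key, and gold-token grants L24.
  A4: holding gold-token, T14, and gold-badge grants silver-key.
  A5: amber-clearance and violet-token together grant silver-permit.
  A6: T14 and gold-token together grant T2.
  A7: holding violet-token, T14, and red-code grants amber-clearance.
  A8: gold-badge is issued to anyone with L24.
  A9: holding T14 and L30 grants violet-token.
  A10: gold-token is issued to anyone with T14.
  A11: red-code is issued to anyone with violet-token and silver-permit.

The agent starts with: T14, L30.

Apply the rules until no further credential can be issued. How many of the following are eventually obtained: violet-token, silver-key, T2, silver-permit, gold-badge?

Holding T14 and L30 grants violet-token (A9).
Holding T14 grants gold-token (A10).
Holding T14 and gold-token grants T2 (A6).
violet-token: reached.
silver-key would need gold-token, T14, and gold-badge (A4), but gold-badge is never granted.
T2: reached.
silver-permit would need amber-clearance and violet-token (A5), but amber-clearance is never granted.
gold-badge would need L24 (A8), but L24 is never granted.
Reached: violet-token and T2 — 2 of the 5.

2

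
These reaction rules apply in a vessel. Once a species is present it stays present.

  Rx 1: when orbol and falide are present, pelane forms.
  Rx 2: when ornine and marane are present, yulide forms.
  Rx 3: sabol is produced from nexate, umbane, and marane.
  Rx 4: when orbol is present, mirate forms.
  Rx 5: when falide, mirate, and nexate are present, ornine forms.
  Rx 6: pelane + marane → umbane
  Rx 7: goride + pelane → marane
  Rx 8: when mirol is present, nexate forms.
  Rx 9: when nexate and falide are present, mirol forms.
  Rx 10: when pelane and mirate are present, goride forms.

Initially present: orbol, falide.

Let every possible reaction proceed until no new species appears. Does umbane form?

orbol and falide present → pelane forms (Rx 1).
orbol present → mirate forms (Rx 4).
pelane and mirate present → goride forms (Rx 10).
goride and pelane present → marane forms (Rx 7).
pelane and marane present → umbane forms (Rx 6).

Yes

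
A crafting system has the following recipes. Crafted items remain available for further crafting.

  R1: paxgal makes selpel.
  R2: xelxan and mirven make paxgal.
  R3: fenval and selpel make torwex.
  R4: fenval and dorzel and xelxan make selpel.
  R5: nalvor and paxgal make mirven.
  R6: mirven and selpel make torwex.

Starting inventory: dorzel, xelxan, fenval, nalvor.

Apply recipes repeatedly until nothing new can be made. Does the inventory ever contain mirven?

No

mirven would need nalvor and paxgal (R5), but paxgal is never obtained.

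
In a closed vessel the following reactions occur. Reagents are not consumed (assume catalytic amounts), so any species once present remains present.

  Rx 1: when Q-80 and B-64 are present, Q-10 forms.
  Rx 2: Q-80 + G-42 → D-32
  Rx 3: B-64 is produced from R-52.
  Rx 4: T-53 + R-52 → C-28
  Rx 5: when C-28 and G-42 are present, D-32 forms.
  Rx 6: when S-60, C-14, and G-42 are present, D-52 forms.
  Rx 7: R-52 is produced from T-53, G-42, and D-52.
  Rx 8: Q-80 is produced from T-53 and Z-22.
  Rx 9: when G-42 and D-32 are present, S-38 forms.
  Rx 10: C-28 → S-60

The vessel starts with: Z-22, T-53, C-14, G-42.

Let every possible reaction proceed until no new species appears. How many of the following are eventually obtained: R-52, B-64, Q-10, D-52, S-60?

0

R-52 would need T-53, G-42, and D-52 (Rx 7), but D-52 never forms.
B-64 would need R-52 (Rx 3), but R-52 never forms.
Q-10 would need Q-80 and B-64 (Rx 1), but B-64 never forms.
D-52 would need S-60, C-14, and G-42 (Rx 6), but S-60 never forms.
S-60 would need C-28 (Rx 10), but C-28 never forms.
None of the 5 are reached.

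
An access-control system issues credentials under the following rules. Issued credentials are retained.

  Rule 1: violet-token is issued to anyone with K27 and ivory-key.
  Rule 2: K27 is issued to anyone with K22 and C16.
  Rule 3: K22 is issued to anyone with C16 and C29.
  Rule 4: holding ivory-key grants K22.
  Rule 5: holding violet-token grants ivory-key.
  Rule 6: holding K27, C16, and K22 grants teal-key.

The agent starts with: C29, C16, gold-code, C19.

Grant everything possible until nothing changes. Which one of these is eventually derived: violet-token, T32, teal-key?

teal-key

Holding C16 and C29 grants K22 (Rule 3).
Holding K22 and C16 grants K27 (Rule 2).
Holding K27, C16, and K22 grants teal-key (Rule 6).
violet-token would need K27 and ivory-key (Rule 1), but ivory-key is never granted. No rule produces T32, and it is not given.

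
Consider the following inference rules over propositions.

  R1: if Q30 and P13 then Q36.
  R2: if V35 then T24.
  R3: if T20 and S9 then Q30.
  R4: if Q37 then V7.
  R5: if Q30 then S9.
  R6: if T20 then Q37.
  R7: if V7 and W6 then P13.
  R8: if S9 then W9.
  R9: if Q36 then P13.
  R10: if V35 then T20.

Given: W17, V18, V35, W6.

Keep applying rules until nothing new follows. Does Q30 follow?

No

Q30 would need T20 and S9 (R3), but S9 is never established.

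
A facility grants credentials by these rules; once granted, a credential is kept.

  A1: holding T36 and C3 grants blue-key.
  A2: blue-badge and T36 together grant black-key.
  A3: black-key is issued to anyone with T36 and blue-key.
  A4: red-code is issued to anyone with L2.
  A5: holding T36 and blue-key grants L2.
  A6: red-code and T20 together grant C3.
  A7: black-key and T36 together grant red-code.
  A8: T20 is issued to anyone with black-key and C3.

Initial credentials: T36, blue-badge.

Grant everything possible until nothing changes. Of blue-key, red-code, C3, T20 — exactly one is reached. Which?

Holding blue-badge and T36 grants black-key (A2).
Holding black-key and T36 grants red-code (A7).
C3 would need red-code and T20 (A6), but T20 is never granted. blue-key would need T36 and C3 (A1), but C3 is never granted. T20 would need black-key and C3 (A8), but C3 is never granted.

red-code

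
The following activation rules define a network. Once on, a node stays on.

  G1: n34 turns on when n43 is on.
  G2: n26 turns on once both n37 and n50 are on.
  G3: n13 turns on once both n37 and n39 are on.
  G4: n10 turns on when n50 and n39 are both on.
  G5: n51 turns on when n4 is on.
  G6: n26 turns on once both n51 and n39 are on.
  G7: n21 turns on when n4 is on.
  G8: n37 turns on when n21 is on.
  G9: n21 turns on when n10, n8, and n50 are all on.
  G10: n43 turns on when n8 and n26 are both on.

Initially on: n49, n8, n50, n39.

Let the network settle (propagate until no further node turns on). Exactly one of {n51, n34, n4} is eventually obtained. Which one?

G4: n50 and n39 on → n10 on.
G9: n10, n8, and n50 on → n21 on.
G8: n21 on → n37 on.
G2: n37 and n50 on → n26 on.
n8 and n26 are on, so n43 turns on (G10).
G1: n43 on → n34 on.
n51 would need n4 (G5), but n4 never turns on. No rule produces n4, and it is not given.

n34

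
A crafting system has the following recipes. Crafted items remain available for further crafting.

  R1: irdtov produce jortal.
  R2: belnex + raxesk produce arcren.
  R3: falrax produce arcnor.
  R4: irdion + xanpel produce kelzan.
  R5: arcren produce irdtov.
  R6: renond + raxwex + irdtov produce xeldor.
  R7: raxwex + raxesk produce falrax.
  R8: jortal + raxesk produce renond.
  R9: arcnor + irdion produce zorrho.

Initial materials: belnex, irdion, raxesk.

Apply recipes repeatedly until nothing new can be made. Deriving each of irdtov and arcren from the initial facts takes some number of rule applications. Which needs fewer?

arcren

arcren: Using R2, belnex and raxesk make arcren. [1 rule application]
irdtov: Using R2, belnex and raxesk make arcren. arcren → irdtov (R5). [2 rule applications]
arcren needs fewer.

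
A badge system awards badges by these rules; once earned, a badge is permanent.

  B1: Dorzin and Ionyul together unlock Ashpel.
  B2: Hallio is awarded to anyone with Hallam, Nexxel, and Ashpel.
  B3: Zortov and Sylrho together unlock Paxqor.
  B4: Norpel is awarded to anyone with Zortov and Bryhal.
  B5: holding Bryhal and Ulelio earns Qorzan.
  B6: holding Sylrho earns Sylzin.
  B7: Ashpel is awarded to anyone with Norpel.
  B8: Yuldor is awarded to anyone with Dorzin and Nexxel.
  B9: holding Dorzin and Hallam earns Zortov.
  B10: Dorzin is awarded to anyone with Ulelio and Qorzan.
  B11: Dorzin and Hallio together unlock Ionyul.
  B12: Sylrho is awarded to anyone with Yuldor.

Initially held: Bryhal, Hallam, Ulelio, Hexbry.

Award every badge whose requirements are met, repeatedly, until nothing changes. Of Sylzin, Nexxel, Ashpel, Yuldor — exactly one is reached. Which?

With Bryhal and Ulelio, Qorzan is earned (B5).
With Ulelio and Qorzan, Dorzin is earned (B10).
With Dorzin and Hallam, Zortov is earned (B9).
With Zortov and Bryhal, Norpel is earned (B4).
With Norpel, Ashpel is earned (B7).
Yuldor would need Dorzin and Nexxel (B8), but Nexxel is never earned. Sylzin would need Sylrho (B6), but Sylrho is never earned. No rule produces Nexxel, and it is not given.

Ashpel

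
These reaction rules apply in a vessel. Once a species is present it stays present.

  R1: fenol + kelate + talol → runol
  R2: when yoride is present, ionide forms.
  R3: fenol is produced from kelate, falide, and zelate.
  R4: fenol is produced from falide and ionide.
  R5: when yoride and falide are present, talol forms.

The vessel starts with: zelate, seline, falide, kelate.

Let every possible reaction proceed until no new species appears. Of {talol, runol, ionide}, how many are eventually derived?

0

talol would need yoride and falide (R5), but yoride never forms.
runol would need fenol, kelate, and talol (R1), but talol never forms.
ionide would need yoride (R2), but yoride never forms.
None of the 3 are reached.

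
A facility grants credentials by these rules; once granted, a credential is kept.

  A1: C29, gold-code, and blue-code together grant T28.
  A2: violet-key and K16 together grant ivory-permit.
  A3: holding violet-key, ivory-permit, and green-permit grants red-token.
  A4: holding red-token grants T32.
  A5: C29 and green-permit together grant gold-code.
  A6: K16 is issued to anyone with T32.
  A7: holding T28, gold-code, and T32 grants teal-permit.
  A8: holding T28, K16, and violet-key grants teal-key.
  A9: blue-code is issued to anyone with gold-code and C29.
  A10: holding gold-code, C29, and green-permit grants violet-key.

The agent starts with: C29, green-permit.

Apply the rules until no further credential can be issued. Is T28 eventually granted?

Yes

Holding C29 and green-permit grants gold-code (A5).
Holding gold-code and C29 grants blue-code (A9).
Holding C29, gold-code, and blue-code grants T28 (A1).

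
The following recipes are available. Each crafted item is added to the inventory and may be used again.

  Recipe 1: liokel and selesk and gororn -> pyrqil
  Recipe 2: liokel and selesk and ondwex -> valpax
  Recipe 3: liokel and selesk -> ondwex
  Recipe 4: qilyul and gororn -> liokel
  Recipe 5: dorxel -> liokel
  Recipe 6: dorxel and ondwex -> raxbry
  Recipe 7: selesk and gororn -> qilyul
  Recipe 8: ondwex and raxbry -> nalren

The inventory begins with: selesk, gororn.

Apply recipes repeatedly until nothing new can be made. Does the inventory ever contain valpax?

selesk and gororn -> qilyul (Recipe 7).
qilyul and gororn -> liokel (Recipe 4).
Using Recipe 3, liokel and selesk make ondwex.
liokel and selesk and ondwex -> valpax (Recipe 2).

Yes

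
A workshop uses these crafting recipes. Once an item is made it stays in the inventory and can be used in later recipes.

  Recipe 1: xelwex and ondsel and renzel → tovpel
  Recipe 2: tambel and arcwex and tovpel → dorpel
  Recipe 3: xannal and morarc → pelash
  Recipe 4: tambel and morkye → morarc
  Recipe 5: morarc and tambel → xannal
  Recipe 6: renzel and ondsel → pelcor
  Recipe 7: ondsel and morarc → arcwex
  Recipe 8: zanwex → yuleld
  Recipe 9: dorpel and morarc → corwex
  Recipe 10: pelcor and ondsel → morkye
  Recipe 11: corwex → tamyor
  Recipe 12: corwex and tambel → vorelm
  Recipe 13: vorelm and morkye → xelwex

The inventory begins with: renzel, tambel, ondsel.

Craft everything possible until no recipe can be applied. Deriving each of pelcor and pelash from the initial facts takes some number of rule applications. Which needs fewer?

pelcor

pelcor: Using Recipe 6, renzel and ondsel make pelcor. [1 rule application]
pelash: renzel and ondsel → pelcor (Recipe 6). Using Recipe 10, pelcor and ondsel make morkye. Using Recipe 4, tambel and morkye make morarc. morarc and tambel → xannal (Recipe 5). Using Recipe 3, xannal and morarc make pelash. [5 rule applications]
pelcor needs fewer.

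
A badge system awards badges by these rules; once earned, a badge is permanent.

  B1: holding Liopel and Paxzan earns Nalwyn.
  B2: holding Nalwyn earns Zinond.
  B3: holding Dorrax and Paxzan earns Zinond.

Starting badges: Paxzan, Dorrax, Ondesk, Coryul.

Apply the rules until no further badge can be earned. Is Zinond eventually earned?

Yes

With Dorrax and Paxzan, Zinond is earned (B3).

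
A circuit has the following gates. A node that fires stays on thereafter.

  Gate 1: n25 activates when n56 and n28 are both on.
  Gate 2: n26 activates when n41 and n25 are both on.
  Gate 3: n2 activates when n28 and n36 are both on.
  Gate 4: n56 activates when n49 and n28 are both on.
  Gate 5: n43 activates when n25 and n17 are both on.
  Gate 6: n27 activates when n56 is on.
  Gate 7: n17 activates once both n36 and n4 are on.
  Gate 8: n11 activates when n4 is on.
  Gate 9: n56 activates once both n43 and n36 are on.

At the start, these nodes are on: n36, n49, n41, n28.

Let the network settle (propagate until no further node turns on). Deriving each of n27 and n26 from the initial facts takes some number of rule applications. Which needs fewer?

n27: n49 and n28 are on, so n56 activates (Gate 4). n56 is on, so n27 activates (Gate 6). [2 rule applications]
n26: Gate 4: n49 and n28 on → n56 on. Gate 1: n56 and n28 on → n25 on. Gate 2: n41 and n25 on → n26 on. [3 rule applications]
n27 needs fewer.

n27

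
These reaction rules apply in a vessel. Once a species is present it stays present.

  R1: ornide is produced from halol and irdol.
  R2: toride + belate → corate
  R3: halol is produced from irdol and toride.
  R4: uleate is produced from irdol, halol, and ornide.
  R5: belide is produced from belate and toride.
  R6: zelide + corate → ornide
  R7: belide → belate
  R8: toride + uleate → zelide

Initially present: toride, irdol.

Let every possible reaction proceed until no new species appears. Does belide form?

belide would need belate and toride (R5), but belate never forms.

No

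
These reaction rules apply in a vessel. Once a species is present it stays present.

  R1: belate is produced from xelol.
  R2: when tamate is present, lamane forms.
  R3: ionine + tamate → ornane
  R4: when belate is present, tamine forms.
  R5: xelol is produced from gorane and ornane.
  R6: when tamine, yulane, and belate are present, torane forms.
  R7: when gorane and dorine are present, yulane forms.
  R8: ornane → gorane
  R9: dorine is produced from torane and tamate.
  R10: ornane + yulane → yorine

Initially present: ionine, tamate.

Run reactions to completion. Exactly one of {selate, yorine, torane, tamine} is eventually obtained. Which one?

tamine

ionine and tamate present → ornane forms (R3).
ornane present → gorane forms (R8).
gorane and ornane present → xelol forms (R5).
xelol present → belate forms (R1).
belate present → tamine forms (R4).
No rule produces selate, and it is not given. torane would need tamine, yulane, and belate (R6), but yulane never forms. yorine would need ornane and yulane (R10), but yulane never forms.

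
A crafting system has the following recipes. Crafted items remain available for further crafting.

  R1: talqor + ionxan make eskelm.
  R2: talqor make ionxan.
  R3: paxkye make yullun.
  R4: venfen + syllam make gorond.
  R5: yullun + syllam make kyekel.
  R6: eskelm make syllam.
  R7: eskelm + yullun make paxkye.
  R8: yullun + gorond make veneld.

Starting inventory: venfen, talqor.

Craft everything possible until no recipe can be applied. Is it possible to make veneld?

veneld would need yullun and gorond (R8), but yullun is never obtained.

No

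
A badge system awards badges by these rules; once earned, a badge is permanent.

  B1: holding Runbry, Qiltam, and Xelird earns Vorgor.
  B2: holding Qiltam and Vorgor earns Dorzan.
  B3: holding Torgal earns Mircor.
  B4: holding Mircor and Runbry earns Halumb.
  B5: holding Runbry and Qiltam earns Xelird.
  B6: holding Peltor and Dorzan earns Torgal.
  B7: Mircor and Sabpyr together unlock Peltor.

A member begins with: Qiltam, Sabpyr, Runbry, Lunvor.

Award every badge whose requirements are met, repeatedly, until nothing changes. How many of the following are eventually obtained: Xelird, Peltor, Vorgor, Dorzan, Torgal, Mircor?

With Runbry and Qiltam, Xelird is earned (B5).
With Runbry, Qiltam, and Xelird, Vorgor is earned (B1).
With Qiltam and Vorgor, Dorzan is earned (B2).
Xelird: reached.
Peltor would need Mircor and Sabpyr (B7), but Mircor is never earned.
Vorgor: reached.
Dorzan: reached.
Torgal would need Peltor and Dorzan (B6), but Peltor is never earned.
Mircor would need Torgal (B3), but Torgal is never earned.
Reached: Xelird, Vorgor, and Dorzan — 3 of the 6.

3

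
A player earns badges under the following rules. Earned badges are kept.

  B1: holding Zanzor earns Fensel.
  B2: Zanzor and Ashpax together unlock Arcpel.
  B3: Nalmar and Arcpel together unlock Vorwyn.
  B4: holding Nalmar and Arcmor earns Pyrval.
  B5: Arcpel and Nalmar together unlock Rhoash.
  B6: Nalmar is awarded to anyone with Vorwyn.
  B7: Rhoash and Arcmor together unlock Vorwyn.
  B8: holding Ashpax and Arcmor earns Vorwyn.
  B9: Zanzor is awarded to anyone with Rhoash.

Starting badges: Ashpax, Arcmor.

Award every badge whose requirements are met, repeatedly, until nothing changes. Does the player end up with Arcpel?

Arcpel would need Zanzor and Ashpax (B2), but Zanzor is never earned.

No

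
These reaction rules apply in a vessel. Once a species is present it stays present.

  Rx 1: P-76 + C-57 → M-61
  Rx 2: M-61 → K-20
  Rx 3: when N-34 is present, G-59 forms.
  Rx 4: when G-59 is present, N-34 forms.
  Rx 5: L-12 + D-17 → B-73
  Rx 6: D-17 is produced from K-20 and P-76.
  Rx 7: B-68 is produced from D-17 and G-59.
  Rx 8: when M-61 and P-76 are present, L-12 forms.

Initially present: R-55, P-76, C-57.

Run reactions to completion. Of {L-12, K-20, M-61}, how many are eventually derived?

P-76 and C-57 present → M-61 forms (Rx 1).
M-61 and P-76 present → L-12 forms (Rx 8).
M-61 present → K-20 forms (Rx 2).
L-12: reached.
K-20: reached.
M-61: reached.
All 3 are reached.

3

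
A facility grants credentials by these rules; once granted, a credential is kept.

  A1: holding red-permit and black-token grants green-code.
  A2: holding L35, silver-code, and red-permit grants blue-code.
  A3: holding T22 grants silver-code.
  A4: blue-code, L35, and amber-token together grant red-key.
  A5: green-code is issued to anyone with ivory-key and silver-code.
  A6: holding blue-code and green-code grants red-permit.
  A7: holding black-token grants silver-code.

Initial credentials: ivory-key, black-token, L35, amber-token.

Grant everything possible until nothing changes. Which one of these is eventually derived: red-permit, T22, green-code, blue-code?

green-code

Holding black-token grants silver-code (A7).
Holding ivory-key and silver-code grants green-code (A5).
red-permit would need blue-code and green-code (A6), but blue-code is never granted. No rule produces T22, and it is not given. blue-code would need L35, silver-code, and red-permit (A2), but red-permit is never granted.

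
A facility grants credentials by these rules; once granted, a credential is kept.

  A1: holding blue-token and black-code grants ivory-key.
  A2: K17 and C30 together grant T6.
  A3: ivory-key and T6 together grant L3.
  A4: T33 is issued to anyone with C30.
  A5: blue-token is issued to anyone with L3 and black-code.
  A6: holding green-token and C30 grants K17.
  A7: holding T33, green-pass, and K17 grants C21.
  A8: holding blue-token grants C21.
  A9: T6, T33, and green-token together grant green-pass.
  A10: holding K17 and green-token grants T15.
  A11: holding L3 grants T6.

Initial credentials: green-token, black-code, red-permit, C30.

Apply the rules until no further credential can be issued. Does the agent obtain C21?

Holding green-token and C30 grants K17 (A6).
Holding C30 grants T33 (A4).
Holding K17 and C30 grants T6 (A2).
Holding T6, T33, and green-token grants green-pass (A9).
Holding T33, green-pass, and K17 grants C21 (A7).

Yes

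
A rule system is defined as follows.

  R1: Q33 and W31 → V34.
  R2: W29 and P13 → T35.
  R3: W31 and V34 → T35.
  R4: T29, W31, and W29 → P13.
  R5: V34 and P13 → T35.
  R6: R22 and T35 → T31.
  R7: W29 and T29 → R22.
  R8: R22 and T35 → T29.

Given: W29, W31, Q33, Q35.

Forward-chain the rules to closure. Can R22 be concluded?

R22 would need W29 and T29 (R7), but T29 is never established.

No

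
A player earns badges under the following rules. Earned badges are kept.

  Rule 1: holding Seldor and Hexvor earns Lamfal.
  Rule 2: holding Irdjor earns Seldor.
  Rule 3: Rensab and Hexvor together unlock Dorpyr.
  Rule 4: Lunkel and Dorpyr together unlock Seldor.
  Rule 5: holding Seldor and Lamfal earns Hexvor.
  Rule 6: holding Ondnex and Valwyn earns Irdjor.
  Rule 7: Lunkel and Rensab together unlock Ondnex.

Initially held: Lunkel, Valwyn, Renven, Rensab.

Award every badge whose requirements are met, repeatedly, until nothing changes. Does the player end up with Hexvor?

No

Hexvor would need Seldor and Lamfal (Rule 5), but Lamfal is never earned.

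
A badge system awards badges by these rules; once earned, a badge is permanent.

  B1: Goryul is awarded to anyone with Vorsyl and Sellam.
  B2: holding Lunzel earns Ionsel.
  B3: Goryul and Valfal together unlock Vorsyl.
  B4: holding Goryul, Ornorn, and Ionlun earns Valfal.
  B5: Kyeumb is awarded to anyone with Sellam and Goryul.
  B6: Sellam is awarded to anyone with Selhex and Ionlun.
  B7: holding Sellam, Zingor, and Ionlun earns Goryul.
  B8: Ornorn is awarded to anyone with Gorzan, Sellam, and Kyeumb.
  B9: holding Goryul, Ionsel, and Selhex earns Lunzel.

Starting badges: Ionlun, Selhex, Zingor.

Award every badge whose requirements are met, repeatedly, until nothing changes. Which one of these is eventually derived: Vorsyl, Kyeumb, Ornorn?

With Selhex and Ionlun, Sellam is earned (B6).
With Sellam, Zingor, and Ionlun, Goryul is earned (B7).
With Sellam and Goryul, Kyeumb is earned (B5).
Vorsyl would need Goryul and Valfal (B3), but Valfal is never earned. Ornorn would need Gorzan, Sellam, and Kyeumb (B8), but Gorzan is never earned.

Kyeumb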